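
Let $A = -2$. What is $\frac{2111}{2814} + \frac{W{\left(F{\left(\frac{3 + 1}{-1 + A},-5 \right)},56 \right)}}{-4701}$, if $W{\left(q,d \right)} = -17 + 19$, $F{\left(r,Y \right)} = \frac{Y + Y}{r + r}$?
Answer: $\frac{3306061}{4409538} \approx 0.74975$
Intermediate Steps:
$F{\left(r,Y \right)} = \frac{Y}{r}$ ($F{\left(r,Y \right)} = \frac{2 Y}{2 r} = 2 Y \frac{1}{2 r} = \frac{Y}{r}$)
$W{\left(q,d \right)} = 2$
$\frac{2111}{2814} + \frac{W{\left(F{\left(\frac{3 + 1}{-1 + A},-5 \right)},56 \right)}}{-4701} = \frac{2111}{2814} + \frac{2}{-4701} = 2111 \cdot \frac{1}{2814} + 2 \left(- \frac{1}{4701}\right) = \frac{2111}{2814} - \frac{2}{4701} = \frac{3306061}{4409538}$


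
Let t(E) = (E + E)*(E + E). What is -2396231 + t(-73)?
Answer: -2374915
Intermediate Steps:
t(E) = 4*E**2 (t(E) = (2*E)*(2*E) = 4*E**2)
-2396231 + t(-73) = -2396231 + 4*(-73)**2 = -2396231 + 4*5329 = -2396231 + 21316 = -2374915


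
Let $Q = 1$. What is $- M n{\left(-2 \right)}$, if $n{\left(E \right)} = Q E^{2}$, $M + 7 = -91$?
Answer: $392$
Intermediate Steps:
$M = -98$ ($M = -7 - 91 = -98$)
$n{\left(E \right)} = E^{2}$ ($n{\left(E \right)} = 1 E^{2} = E^{2}$)
$- M n{\left(-2 \right)} = \left(-1\right) \left(-98\right) \left(-2\right)^{2} = 98 \cdot 4 = 392$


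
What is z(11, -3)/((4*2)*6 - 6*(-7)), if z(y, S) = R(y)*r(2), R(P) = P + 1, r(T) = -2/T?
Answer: -2/15 ≈ -0.13333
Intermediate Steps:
R(P) = 1 + P
z(y, S) = -1 - y (z(y, S) = (1 + y)*(-2/2) = (1 + y)*(-2*1/2) = (1 + y)*(-1) = -1 - y)
z(11, -3)/((4*2)*6 - 6*(-7)) = (-1 - 1*11)/((4*2)*6 - 6*(-7)) = (-1 - 11)/(8*6 + 42) = -12/(48 + 42) = -12/90 = -12*1/90 = -2/15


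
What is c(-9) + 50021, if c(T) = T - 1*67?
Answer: 49945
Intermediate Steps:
c(T) = -67 + T (c(T) = T - 67 = -67 + T)
c(-9) + 50021 = (-67 - 9) + 50021 = -76 + 50021 = 49945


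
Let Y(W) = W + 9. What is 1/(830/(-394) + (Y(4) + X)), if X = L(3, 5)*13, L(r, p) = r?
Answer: 197/9829 ≈ 0.020043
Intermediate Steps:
Y(W) = 9 + W
X = 39 (X = 3*13 = 39)
1/(830/(-394) + (Y(4) + X)) = 1/(830/(-394) + ((9 + 4) + 39)) = 1/(830*(-1/394) + (13 + 39)) = 1/(-415/197 + 52) = 1/(9829/197) = 197/9829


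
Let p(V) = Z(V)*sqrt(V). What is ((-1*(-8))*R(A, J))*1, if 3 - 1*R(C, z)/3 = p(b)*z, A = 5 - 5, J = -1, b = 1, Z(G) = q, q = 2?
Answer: 120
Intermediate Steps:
Z(G) = 2
p(V) = 2*sqrt(V)
A = 0
R(C, z) = 9 - 6*z (R(C, z) = 9 - 3*2*sqrt(1)*z = 9 - 3*2*1*z = 9 - 6*z)
((-1*(-8))*R(A, J))*1 = ((-1*(-8))*(9 - 6*(-1)))*1 = (8*(9 + 6))*1 = (8*15)*1 = 120*1 = 120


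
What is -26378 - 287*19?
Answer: -31831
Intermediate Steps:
-26378 - 287*19 = -26378 - 5453 = -31831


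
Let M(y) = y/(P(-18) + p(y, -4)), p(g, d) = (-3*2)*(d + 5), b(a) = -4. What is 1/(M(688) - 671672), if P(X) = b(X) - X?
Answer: -1/671586 ≈ -1.4890e-6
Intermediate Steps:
p(g, d) = -30 - 6*d (p(g, d) = -6*(5 + d) = -30 - 6*d)
P(X) = -4 - X
M(y) = y/8 (M(y) = y/((-4 - 1*(-18)) + (-30 - 6*(-4))) = y/((-4 + 18) + (-30 + 24)) = y/(14 - 6) = y/8)
1/(M(688) - 671672) = 1/((⅛)*688 - 671672) = 1/(86 - 671672) = 1/(-671586) = -1/671586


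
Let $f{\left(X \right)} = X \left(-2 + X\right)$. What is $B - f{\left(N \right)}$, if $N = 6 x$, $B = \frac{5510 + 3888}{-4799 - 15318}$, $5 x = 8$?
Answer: $- \frac{36928358}{502925} \approx -73.427$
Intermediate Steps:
$x = \frac{8}{5}$ ($x = \frac{1}{5} \cdot 8 = \frac{8}{5} \approx 1.6$)
$B = - \frac{9398}{20117}$ ($B = \frac{9398}{-20117} = 9398 \left(- \frac{1}{20117}\right) = - \frac{9398}{20117} \approx -0.46717$)
$N = \frac{48}{5}$ ($N = 6 \cdot \frac{8}{5} = \frac{48}{5} \approx 9.6$)
$B - f{\left(N \right)} = - \frac{9398}{20117} - \frac{48 \left(-2 + \frac{48}{5}\right)}{5} = - \frac{9398}{20117} - \frac{48}{5} \cdot \frac{38}{5} = - \frac{9398}{20117} - \frac{1824}{25} = - \frac{36928358}{502925}$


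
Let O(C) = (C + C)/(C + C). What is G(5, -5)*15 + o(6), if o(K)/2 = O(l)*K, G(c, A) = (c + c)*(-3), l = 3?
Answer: -438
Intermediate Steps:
O(C) = 1 (O(C) = (2*C)/((2*C)) = (2*C)*(1/(2*C)) = 1)
G(c, A) = -6*c (G(c, A) = (2*c)*(-3) = -6*c)
o(K) = 2*K (o(K) = 2*(1*K) = 2*K)
G(5, -5)*15 + o(6) = -6*5*15 + 2*6 = -30*15 + 12 = -450 + 12 = -438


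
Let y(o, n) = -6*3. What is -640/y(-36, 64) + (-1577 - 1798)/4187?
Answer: 1309465/37683 ≈ 34.750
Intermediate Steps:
y(o, n) = -18
-640/y(-36, 64) + (-1577 - 1798)/4187 = -640/(-18) + (-1577 - 1798)/4187 = -640*(-1/18) - 3375*1/4187 = 320/9 - 3375/4187 = 1309465/37683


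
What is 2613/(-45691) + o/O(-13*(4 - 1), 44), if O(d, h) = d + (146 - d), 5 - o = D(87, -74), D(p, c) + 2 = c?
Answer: 3319473/6670886 ≈ 0.49761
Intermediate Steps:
D(p, c) = -2 + c
o = 81 (o = 5 - (-2 - 74) = 5 - 1*(-76) = 5 + 76 = 81)
O(d, h) = 146
2613/(-45691) + o/O(-13*(4 - 1), 44) = 2613/(-45691) + 81/146 = 2613*(-1/45691) + 81*(1/146) = -2613/45691 + 81/146 = 3319473/6670886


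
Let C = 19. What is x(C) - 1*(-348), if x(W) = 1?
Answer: 349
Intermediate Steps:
x(C) - 1*(-348) = 1 - 1*(-348) = 1 + 348 = 349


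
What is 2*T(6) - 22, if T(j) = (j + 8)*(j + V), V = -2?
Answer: 90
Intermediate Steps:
T(j) = (-2 + j)*(8 + j) (T(j) = (j + 8)*(j - 2) = (8 + j)*(-2 + j) = (-2 + j)*(8 + j))
2*T(6) - 22 = 2*(-16 + 6**2 + 6*6) - 22 = 2*(-16 + 36 + 36) - 22 = 2*56 - 22 = 112 - 22 = 90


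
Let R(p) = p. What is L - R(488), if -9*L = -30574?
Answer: 26182/9 ≈ 2909.1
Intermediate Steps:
L = 30574/9 (L = -⅑*(-30574) = 30574/9 ≈ 3397.1)
L - R(488) = 30574/9 - 1*488 = 30574/9 - 488 = 26182/9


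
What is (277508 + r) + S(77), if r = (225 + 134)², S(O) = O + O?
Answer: 406543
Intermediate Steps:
S(O) = 2*O
r = 128881 (r = 359² = 128881)
(277508 + r) + S(77) = (277508 + 128881) + 2*77 = 406389 + 154 = 406543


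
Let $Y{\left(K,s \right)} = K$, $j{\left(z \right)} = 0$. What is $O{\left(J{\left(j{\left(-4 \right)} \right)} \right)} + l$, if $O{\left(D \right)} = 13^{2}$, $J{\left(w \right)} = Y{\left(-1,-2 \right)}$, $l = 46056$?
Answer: $46225$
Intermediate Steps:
$J{\left(w \right)} = -1$
$O{\left(D \right)} = 169$
$O{\left(J{\left(j{\left(-4 \right)} \right)} \right)} + l = 169 + 46056 = 46225$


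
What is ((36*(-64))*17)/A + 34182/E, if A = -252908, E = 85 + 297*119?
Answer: 1254068145/1120003078 ≈ 1.1197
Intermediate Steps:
E = 35428 (E = 85 + 35343 = 35428)
((36*(-64))*17)/A + 34182/E = ((36*(-64))*17)/(-252908) + 34182/35428 = -2304*17*(-1/252908) + 34182*(1/35428) = -39168*(-1/252908) + 17091/17714 = 9792/63227 + 17091/17714 = 1254068145/1120003078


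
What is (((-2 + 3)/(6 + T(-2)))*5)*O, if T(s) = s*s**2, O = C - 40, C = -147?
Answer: 935/2 ≈ 467.50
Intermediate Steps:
O = -187 (O = -147 - 40 = -187)
T(s) = s**3
(((-2 + 3)/(6 + T(-2)))*5)*O = (((-2 + 3)/(6 + (-2)**3))*5)*(-187) = ((1/(6 - 8))*5)*(-187) = ((1/(-2))*5)*(-187) = ((1*(-1/2))*5)*(-187) = -1/2*5*(-187) = -5/2*(-187) = 935/2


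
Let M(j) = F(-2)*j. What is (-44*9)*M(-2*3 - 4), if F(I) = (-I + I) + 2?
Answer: 7920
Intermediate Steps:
F(I) = 2 (F(I) = 0 + 2 = 2)
M(j) = 2*j
(-44*9)*M(-2*3 - 4) = (-44*9)*(2*(-2*3 - 4)) = -792*(-6 - 4) = -792*(-10) = -396*(-20) = 7920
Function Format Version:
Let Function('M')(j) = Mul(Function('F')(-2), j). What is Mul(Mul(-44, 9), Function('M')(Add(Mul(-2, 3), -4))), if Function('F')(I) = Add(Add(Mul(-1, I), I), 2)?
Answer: 7920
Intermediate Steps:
Function('F')(I) = 2 (Function('F')(I) = Add(0, 2) = 2)
Function('M')(j) = Mul(2, j)
Mul(Mul(-44, 9), Function('M')(Add(Mul(-2, 3), -4))) = Mul(Mul(-44, 9), Mul(2, Add(Mul(-2, 3), -4))) = Mul(-396, Mul(2, Add(-6, -4))) = Mul(-396, Mul(2, -10)) = Mul(-396, -20) = 7920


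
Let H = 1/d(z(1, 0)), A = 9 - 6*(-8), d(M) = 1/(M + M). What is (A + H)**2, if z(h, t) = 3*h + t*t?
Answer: 3969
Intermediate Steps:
z(h, t) = t**2 + 3*h (z(h, t) = 3*h + t**2 = t**2 + 3*h)
d(M) = 1/(2*M)
A = 57 (A = 9 + 48 = 57)
H = 6 (H = 1/(1/(2*(0**2 + 3*1))) = 1/(1/(2*(0 + 3))) = 1/((1/2)/3) = 1/((1/2)*(1/3)) = 1/(1/6) = 6)
(A + H)**2 = (57 + 6)**2 = 63**2 = 3969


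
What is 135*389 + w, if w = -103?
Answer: 52412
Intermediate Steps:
135*389 + w = 135*389 - 103 = 52515 - 103 = 52412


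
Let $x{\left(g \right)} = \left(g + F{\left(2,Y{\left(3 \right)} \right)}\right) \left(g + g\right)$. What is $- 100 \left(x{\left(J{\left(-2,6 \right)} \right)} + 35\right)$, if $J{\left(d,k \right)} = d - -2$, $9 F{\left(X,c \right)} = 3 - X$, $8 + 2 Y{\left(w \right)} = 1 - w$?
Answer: $-3500$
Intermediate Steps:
$Y{\left(w \right)} = - \frac{7}{2} - \frac{w}{2}$ ($Y{\left(w \right)} = -4 + \frac{1 - w}{2} = -4 - \left(- \frac{1}{2} + \frac{w}{2}\right) = - \frac{7}{2} - \frac{w}{2}$)
$F{\left(X,c \right)} = \frac{1}{3} - \frac{X}{9}$ ($F{\left(X,c \right)} = \frac{3 - X}{9} = \frac{1}{3} - \frac{X}{9}$)
$J{\left(d,k \right)} = 2 + d$ ($J{\left(d,k \right)} = d + 2 = 2 + d$)
$x{\left(g \right)} = 2 g \left(\frac{1}{9} + g\right)$ ($x{\left(g \right)} = \left(g + \left(\frac{1}{3} - \frac{2}{9}\right)\right) \left(g + g\right) = \left(g + \left(\frac{1}{3} - \frac{2}{9}\right)\right) 2 g = \left(g + \frac{1}{9}\right) 2 g = \left(\frac{1}{9} + g\right) 2 g = 2 g \left(\frac{1}{9} + g\right)$)
$- 100 \left(x{\left(J{\left(-2,6 \right)} \right)} + 35\right) = - 100 \left(\frac{2 \left(2 - 2\right) \left(1 + 9 \left(2 - 2\right)\right)}{9} + 35\right) = - 100 \left(\frac{2}{9} \cdot 0 \left(1 + 9 \cdot 0\right) + 35\right) = - 100 \left(\frac{2}{9} \cdot 0 \left(1 + 0\right) + 35\right) = - 100 \left(\frac{2}{9} \cdot 0 \cdot 1 + 35\right) = - 100 \left(0 + 35\right) = \left(-100\right) 35 = -3500$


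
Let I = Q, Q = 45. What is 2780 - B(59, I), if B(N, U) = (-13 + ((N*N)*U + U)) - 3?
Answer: -153894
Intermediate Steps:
I = 45
B(N, U) = -16 + U + U*N² (B(N, U) = (-13 + (N²*U + U)) - 3 = (-13 + (U*N² + U)) - 3 = (-13 + (U + U*N²)) - 3 = (-13 + U + U*N²) - 3 = -16 + U + U*N²)
2780 - B(59, I) = 2780 - (-16 + 45 + 45*59²) = 2780 - (-16 + 45 + 45*3481) = 2780 - (-16 + 45 + 156645) = 2780 - 1*156674 = 2780 - 156674 = -153894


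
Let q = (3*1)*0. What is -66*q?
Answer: 0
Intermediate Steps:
q = 0 (q = 3*0 = 0)
-66*q = -66*0 = 0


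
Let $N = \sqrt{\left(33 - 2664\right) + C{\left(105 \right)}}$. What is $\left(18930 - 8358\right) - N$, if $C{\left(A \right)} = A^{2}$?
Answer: $10572 - \sqrt{8394} \approx 10480.0$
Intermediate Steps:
$N = \sqrt{8394}$ ($N = \sqrt{\left(33 - 2664\right) + 105^{2}} = \sqrt{\left(33 - 2664\right) + 11025} = \sqrt{-2631 + 11025} = \sqrt{8394} \approx 91.619$)
$\left(18930 - 8358\right) - N = \left(18930 - 8358\right) - \sqrt{8394} = 10572 - \sqrt{8394}$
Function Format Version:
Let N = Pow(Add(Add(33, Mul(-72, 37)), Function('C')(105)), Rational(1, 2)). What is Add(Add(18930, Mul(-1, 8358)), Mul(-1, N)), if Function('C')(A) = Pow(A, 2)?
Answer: Add(10572, Mul(-1, Pow(8394, Rational(1, 2)))) ≈ 10480.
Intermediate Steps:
N = Pow(8394, Rational(1, 2)) (N = Pow(Add(Add(33, Mul(-72, 37)), Pow(105, 2)), Rational(1, 2)) = Pow(Add(Add(33, -2664), 11025), Rational(1, 2)) = Pow(Add(-2631, 11025), Rational(1, 2)) = Pow(8394, Rational(1, 2)) ≈ 91.619)
Add(Add(18930, Mul(-1, 8358)), Mul(-1, N)) = Add(Add(18930, Mul(-1, 8358)), Mul(-1, Pow(8394, Rational(1, 2)))) = Add(Add(18930, -8358), Mul(-1, Pow(8394, Rational(1, 2)))) = Add(10572, Mul(-1, Pow(8394, Rational(1, 2))))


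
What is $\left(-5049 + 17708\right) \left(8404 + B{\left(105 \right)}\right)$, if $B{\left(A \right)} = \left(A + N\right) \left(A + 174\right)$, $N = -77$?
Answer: $205278344$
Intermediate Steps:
$B{\left(A \right)} = \left(-77 + A\right) \left(174 + A\right)$ ($B{\left(A \right)} = \left(A - 77\right) \left(A + 174\right) = \left(-77 + A\right) \left(174 + A\right)$)
$\left(-5049 + 17708\right) \left(8404 + B{\left(105 \right)}\right) = \left(-5049 + 17708\right) \left(8404 + \left(-13398 + 105^{2} + 97 \cdot 105\right)\right) = 12659 \left(8404 + \left(-13398 + 11025 + 10185\right)\right) = 12659 \left(8404 + 7812\right) = 12659 \cdot 16216 = 205278344$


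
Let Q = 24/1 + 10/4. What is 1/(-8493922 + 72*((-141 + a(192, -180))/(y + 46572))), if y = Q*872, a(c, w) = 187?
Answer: -4355/36991030103 ≈ -1.1773e-7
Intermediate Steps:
Q = 53/2 (Q = 24*1 + 10*(1/4) = 24 + 5/2 = 53/2 ≈ 26.500)
y = 23108 (y = (53/2)*872 = 23108)
1/(-8493922 + 72*((-141 + a(192, -180))/(y + 46572))) = 1/(-8493922 + 72*((-141 + 187)/(23108 + 46572))) = 1/(-8493922 + 72*(46/69680)) = 1/(-8493922 + 72*(46*(1/69680))) = 1/(-8493922 + 72*(23/34840)) = 1/(-8493922 + 207/4355) = 1/(-36991030103/4355) = -4355/36991030103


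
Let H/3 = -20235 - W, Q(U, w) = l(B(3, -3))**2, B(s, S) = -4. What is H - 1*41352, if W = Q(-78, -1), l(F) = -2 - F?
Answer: -102069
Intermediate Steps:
Q(U, w) = 4 (Q(U, w) = (-2 - 1*(-4))**2 = (-2 + 4)**2 = 2**2 = 4)
W = 4
H = -60717 (H = 3*(-20235 - 1*4) = 3*(-20235 - 4) = 3*(-20239) = -60717)
H - 1*41352 = -60717 - 1*41352 = -60717 - 41352 = -102069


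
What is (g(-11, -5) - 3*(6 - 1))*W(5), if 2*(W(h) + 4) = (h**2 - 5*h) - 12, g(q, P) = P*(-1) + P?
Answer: 150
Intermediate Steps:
g(q, P) = 0 (g(q, P) = -P + P = 0)
W(h) = -10 + h**2/2 - 5*h/2 (W(h) = -4 + ((h**2 - 5*h) - 12)/2 = -4 + (-12 + h**2 - 5*h)/2 = -4 + (-6 + h**2/2 - 5*h/2) = -10 + h**2/2 - 5*h/2)
(g(-11, -5) - 3*(6 - 1))*W(5) = (0 - 3*(6 - 1))*(-10 + (1/2)*5**2 - 5/2*5) = (0 - 3*5)*(-10 + (1/2)*25 - 25/2) = (0 - 15)*(-10 + 25/2 - 25/2) = -15*(-10) = 150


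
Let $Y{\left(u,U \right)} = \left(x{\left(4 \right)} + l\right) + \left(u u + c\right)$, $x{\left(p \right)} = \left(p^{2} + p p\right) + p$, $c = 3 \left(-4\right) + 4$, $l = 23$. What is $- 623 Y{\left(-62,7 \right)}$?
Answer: $-2426585$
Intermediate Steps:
$c = -8$ ($c = -12 + 4 = -8$)
$x{\left(p \right)} = p + 2 p^{2}$ ($x{\left(p \right)} = \left(p^{2} + p^{2}\right) + p = 2 p^{2} + p = p + 2 p^{2}$)
$Y{\left(u,U \right)} = 51 + u^{2}$ ($Y{\left(u,U \right)} = \left(4 \left(1 + 2 \cdot 4\right) + 23\right) + \left(u u - 8\right) = \left(4 \left(1 + 8\right) + 23\right) + \left(u^{2} - 8\right) = \left(4 \cdot 9 + 23\right) + \left(-8 + u^{2}\right) = \left(36 + 23\right) + \left(-8 + u^{2}\right) = 59 + \left(-8 + u^{2}\right) = 51 + u^{2}$)
$- 623 Y{\left(-62,7 \right)} = - 623 \left(51 + \left(-62\right)^{2}\right) = - 623 \left(51 + 3844\right) = \left(-623\right) 3895 = -2426585$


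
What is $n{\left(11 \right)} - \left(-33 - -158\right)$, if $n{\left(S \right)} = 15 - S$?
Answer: $-121$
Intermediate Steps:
$n{\left(11 \right)} - \left(-33 - -158\right) = \left(15 - 11\right) - \left(-33 - -158\right) = \left(15 - 11\right) - \left(-33 + 158\right) = 4 - 125 = -121$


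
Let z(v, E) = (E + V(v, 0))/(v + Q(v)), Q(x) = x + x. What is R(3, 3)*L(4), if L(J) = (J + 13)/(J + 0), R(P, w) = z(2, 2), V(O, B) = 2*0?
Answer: 17/12 ≈ 1.4167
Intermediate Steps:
Q(x) = 2*x
V(O, B) = 0
z(v, E) = E/(3*v) (z(v, E) = (E + 0)/(v + 2*v) = E/((3*v)) = E*(1/(3*v)) = E/(3*v))
R(P, w) = ⅓ (R(P, w) = (⅓)*2/2 = (⅓)*2*(½) = ⅓)
L(J) = (13 + J)/J
R(3, 3)*L(4) = ((13 + 4)/4)/3 = ((¼)*17)/3 = (⅓)*(17/4) = 17/12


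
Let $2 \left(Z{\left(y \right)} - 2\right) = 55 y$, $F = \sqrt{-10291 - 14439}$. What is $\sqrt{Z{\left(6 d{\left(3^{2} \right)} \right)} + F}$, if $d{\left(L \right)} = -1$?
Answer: $\sqrt{-163 + i \sqrt{24730}} \approx 5.6344 + 13.955 i$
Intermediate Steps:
$F = i \sqrt{24730}$ ($F = \sqrt{-24730} = i \sqrt{24730} \approx 157.26 i$)
$Z{\left(y \right)} = 2 + \frac{55 y}{2}$
$\sqrt{Z{\left(6 d{\left(3^{2} \right)} \right)} + F} = \sqrt{\left(2 + \frac{55 \cdot 6 \left(-1\right)}{2}\right) + i \sqrt{24730}} = \sqrt{\left(2 + \frac{55}{2} \left(-6\right)\right) + i \sqrt{24730}} = \sqrt{\left(2 - 165\right) + i \sqrt{24730}} = \sqrt{-163 + i \sqrt{24730}}$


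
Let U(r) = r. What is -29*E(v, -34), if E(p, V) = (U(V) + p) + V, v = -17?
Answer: 2465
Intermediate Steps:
E(p, V) = p + 2*V (E(p, V) = (V + p) + V = p + 2*V)
-29*E(v, -34) = -29*(-17 + 2*(-34)) = -29*(-17 - 68) = -29*(-85) = 2465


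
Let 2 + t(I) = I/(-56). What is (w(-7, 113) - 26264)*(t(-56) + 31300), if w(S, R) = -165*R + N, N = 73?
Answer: -1403321964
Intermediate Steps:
t(I) = -2 - I/56 (t(I) = -2 + I/(-56) = -2 + I*(-1/56) = -2 - I/56)
w(S, R) = 73 - 165*R (w(S, R) = -165*R + 73 = 73 - 165*R)
(w(-7, 113) - 26264)*(t(-56) + 31300) = ((73 - 165*113) - 26264)*((-2 - 1/56*(-56)) + 31300) = ((73 - 18645) - 26264)*((-2 + 1) + 31300) = (-18572 - 26264)*(-1 + 31300) = -44836*31299 = -1403321964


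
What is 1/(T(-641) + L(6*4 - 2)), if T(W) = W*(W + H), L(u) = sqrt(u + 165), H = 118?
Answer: 335243/112387868862 - sqrt(187)/112387868862 ≈ 2.9828e-6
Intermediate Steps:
L(u) = sqrt(165 + u)
T(W) = W*(118 + W) (T(W) = W*(W + 118) = W*(118 + W))
1/(T(-641) + L(6*4 - 2)) = 1/(-641*(118 - 641) + sqrt(165 + (6*4 - 2))) = 1/(-641*(-523) + sqrt(165 + (24 - 2))) = 1/(335243 + sqrt(165 + 22)) = 1/(335243 + sqrt(187))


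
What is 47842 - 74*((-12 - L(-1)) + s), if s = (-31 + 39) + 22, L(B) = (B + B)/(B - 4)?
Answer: 232698/5 ≈ 46540.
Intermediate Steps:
L(B) = 2*B/(-4 + B) (L(B) = (2*B)/(-4 + B) = 2*B/(-4 + B))
s = 30 (s = 8 + 22 = 30)
47842 - 74*((-12 - L(-1)) + s) = 47842 - 74*((-12 - 2*(-1)/(-4 - 1)) + 30) = 47842 - 74*((-12 - 2*(-1)/(-5)) + 30) = 47842 - 74*((-12 - 2*(-1)*(-1)/5) + 30) = 47842 - 74*((-12 - 1*2/5) + 30) = 47842 - 74*((-12 - 2/5) + 30) = 47842 - 74*(-62/5 + 30) = 47842 - 74*88/5 = 47842 - 6512/5 = 232698/5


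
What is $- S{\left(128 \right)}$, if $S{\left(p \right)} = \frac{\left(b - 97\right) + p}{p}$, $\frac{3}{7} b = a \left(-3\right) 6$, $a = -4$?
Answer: $- \frac{199}{128} \approx -1.5547$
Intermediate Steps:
$b = 168$ ($b = \frac{7 \left(-4\right) \left(-3\right) 6}{3} = \frac{7 \cdot 12 \cdot 6}{3} = \frac{7}{3} \cdot 72 = 168$)
$S{\left(p \right)} = \frac{71 + p}{p}$ ($S{\left(p \right)} = \frac{\left(168 - 97\right) + p}{p} = \frac{71 + p}{p}$)
$- S{\left(128 \right)} = - \frac{71 + 128}{128} = - \frac{199}{128}$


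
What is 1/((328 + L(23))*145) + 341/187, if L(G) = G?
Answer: 1577762/865215 ≈ 1.8235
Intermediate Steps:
1/((328 + L(23))*145) + 341/187 = 1/((328 + 23)*145) + 341/187 = (1/145)/351 + 341*(1/187) = (1/351)*(1/145) + 31/17 = 1/50895 + 31/17 = 1577762/865215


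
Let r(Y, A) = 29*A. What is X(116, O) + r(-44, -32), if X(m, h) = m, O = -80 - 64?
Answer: -812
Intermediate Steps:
O = -144
X(116, O) + r(-44, -32) = 116 + 29*(-32) = 116 - 928 = -812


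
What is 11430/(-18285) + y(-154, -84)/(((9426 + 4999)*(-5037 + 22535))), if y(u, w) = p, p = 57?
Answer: -192335321817/307686144350 ≈ -0.62510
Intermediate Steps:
y(u, w) = 57
11430/(-18285) + y(-154, -84)/(((9426 + 4999)*(-5037 + 22535))) = 11430/(-18285) + 57/(((9426 + 4999)*(-5037 + 22535))) = 11430*(-1/18285) + 57/((14425*17498)) = -762/1219 + 57/252408650 = -192335321817/307686144350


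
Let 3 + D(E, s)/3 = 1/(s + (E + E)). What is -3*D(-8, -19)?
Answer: 954/35 ≈ 27.257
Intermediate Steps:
D(E, s) = -9 + 3/(s + 2*E) (D(E, s) = -9 + 3/(s + (E + E)) = -9 + 3/(s + 2*E))
-3*D(-8, -19) = -9*(1 - 6*(-8) - 3*(-19))/(-19 + 2*(-8)) = -9*(1 + 48 + 57)/(-19 - 16) = -9*106/(-35) = -9*(-1)*106/35 = -3*(-318/35) = 954/35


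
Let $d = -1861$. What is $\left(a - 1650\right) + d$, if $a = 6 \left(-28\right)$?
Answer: $-3679$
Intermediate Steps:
$a = -168$
$\left(a - 1650\right) + d = \left(-168 - 1650\right) - 1861 = -1818 - 1861 = -3679$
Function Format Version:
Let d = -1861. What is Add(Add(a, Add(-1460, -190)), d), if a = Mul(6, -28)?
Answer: -3679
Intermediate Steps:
a = -168
Add(Add(a, Add(-1460, -190)), d) = Add(Add(-168, Add(-1460, -190)), -1861) = Add(Add(-168, -1650), -1861) = Add(-1818, -1861) = -3679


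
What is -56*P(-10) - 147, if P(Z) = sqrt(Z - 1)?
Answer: -147 - 56*I*sqrt(11) ≈ -147.0 - 185.73*I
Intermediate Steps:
P(Z) = sqrt(-1 + Z)
-56*P(-10) - 147 = -56*sqrt(-1 - 10) - 147 = -56*I*sqrt(11) - 147 = -147 - 56*I*sqrt(11)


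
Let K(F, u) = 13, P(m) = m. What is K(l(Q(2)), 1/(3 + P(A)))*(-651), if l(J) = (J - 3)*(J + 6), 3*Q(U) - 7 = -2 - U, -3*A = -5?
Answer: -8463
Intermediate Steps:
A = 5/3 (A = -⅓*(-5) = 5/3 ≈ 1.6667)
Q(U) = 5/3 - U/3 (Q(U) = 7/3 + (-2 - U)/3 = 7/3 + (-⅔ - U/3) = 5/3 - U/3)
l(J) = (-3 + J)*(6 + J)
K(l(Q(2)), 1/(3 + P(A)))*(-651) = 13*(-651) = -8463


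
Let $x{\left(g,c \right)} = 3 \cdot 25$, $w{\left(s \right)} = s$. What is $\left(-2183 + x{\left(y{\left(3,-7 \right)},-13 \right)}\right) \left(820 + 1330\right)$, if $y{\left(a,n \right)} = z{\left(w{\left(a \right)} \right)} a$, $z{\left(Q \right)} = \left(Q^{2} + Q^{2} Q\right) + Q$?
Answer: $-4532200$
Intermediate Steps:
$z{\left(Q \right)} = Q + Q^{2} + Q^{3}$ ($z{\left(Q \right)} = \left(Q^{2} + Q^{3}\right) + Q = Q + Q^{2} + Q^{3}$)
$y{\left(a,n \right)} = a^{2} \left(1 + a + a^{2}\right)$ ($y{\left(a,n \right)} = a \left(1 + a + a^{2}\right) a = a^{2} \left(1 + a + a^{2}\right)$)
$x{\left(g,c \right)} = 75$
$\left(-2183 + x{\left(y{\left(3,-7 \right)},-13 \right)}\right) \left(820 + 1330\right) = \left(-2183 + 75\right) \left(820 + 1330\right) = \left(-2108\right) 2150 = -4532200$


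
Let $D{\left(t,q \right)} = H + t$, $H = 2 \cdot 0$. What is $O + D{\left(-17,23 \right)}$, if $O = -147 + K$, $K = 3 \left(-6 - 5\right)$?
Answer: $-197$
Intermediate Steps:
$H = 0$
$D{\left(t,q \right)} = t$ ($D{\left(t,q \right)} = 0 + t = t$)
$K = -33$ ($K = 3 \left(-11\right) = -33$)
$O = -180$ ($O = -147 - 33 = -180$)
$O + D{\left(-17,23 \right)} = -180 - 17 = -197$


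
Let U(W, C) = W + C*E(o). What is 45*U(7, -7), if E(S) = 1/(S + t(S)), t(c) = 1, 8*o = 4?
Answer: 105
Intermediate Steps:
o = ½ (o = (⅛)*4 = ½ ≈ 0.50000)
E(S) = 1/(1 + S) (E(S) = 1/(S + 1) = 1/(1 + S))
U(W, C) = W + 2*C/3 (U(W, C) = W + C/(1 + ½) = W + C/(3/2) = W + C*(⅔) = W + 2*C/3)
45*U(7, -7) = 45*(7 + (⅔)*(-7)) = 45*(7 - 14/3) = 45*(7/3) = 105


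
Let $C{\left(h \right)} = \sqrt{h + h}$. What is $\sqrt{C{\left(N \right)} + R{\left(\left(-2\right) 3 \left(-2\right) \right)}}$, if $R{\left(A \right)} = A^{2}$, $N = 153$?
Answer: $\sqrt{144 + 3 \sqrt{34}} \approx 12.708$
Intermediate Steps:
$C{\left(h \right)} = \sqrt{2} \sqrt{h}$ ($C{\left(h \right)} = \sqrt{2 h} = \sqrt{2} \sqrt{h}$)
$\sqrt{C{\left(N \right)} + R{\left(\left(-2\right) 3 \left(-2\right) \right)}} = \sqrt{\sqrt{2} \sqrt{153} + \left(\left(-2\right) 3 \left(-2\right)\right)^{2}} = \sqrt{\sqrt{2} \cdot 3 \sqrt{17} + \left(\left(-6\right) \left(-2\right)\right)^{2}} = \sqrt{3 \sqrt{34} + 12^{2}} = \sqrt{3 \sqrt{34} + 144} = \sqrt{144 + 3 \sqrt{34}}$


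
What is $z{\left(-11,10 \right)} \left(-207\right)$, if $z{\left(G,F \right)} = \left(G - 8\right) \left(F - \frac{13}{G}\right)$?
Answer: $\frac{483759}{11} \approx 43978.0$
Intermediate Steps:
$z{\left(G,F \right)} = \left(-8 + G\right) \left(F - \frac{13}{G}\right)$
$z{\left(-11,10 \right)} \left(-207\right) = \left(-13 - 80 + \frac{104}{-11} + 10 \left(-11\right)\right) \left(-207\right) = \left(-13 - 80 + 104 \left(- \frac{1}{11}\right) - 110\right) \left(-207\right) = \left(-13 - 80 - \frac{104}{11} - 110\right) \left(-207\right) = \left(- \frac{2337}{11}\right) \left(-207\right) = \frac{483759}{11}$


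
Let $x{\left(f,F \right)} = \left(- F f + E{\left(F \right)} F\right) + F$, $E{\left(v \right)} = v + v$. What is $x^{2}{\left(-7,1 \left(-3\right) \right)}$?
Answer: $36$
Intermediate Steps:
$E{\left(v \right)} = 2 v$
$x{\left(f,F \right)} = F + 2 F^{2} - F f$ ($x{\left(f,F \right)} = \left(- F f + 2 F F\right) + F = \left(- F f + 2 F^{2}\right) + F = \left(2 F^{2} - F f\right) + F = F + 2 F^{2} - F f$)
$x^{2}{\left(-7,1 \left(-3\right) \right)} = \left(1 \left(-3\right) \left(1 - -7 + 2 \cdot 1 \left(-3\right)\right)\right)^{2} = \left(- 3 \left(1 + 7 + 2 \left(-3\right)\right)\right)^{2} = \left(- 3 \left(1 + 7 - 6\right)\right)^{2} = \left(\left(-3\right) 2\right)^{2} = \left(-6\right)^{2} = 36$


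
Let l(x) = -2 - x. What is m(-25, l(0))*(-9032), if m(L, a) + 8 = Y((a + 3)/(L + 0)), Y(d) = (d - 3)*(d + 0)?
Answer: 44473568/625 ≈ 71158.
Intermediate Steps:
Y(d) = d*(-3 + d) (Y(d) = (-3 + d)*d = d*(-3 + d))
m(L, a) = -8 + (-3 + (3 + a)/L)*(3 + a)/L (m(L, a) = -8 + ((a + 3)/(L + 0))*(-3 + (a + 3)/(L + 0)) = -8 + ((3 + a)/L)*(-3 + (3 + a)/L) = -8 + (-3 + (3 + a)/L)*(3 + a)/L)
m(-25, l(0))*(-9032) = ((-8*(-25)² - (3 + (-2 - 1*0))*(-3 - (-2 - 1*0) + 3*(-25)))/(-25)²)*(-9032) = ((-8*625 - (3 + (-2 + 0))*(-3 - (-2 + 0) - 75))/625)*(-9032) = ((-5000 - (3 - 2)*(-3 - 1*(-2) - 75))/625)*(-9032) = ((-5000 - 1*1*(-3 + 2 - 75))/625)*(-9032) = ((-5000 - 1*1*(-76))/625)*(-9032) = ((-5000 + 76)/625)*(-9032) = ((1/625)*(-4924))*(-9032) = -4924/625*(-9032) = 44473568/625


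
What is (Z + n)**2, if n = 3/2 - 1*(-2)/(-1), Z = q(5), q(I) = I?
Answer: 81/4 ≈ 20.250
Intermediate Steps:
Z = 5
n = -1/2 (n = 3*(1/2) + 2*(-1) = 3/2 - 2 = -1/2 ≈ -0.50000)
(Z + n)**2 = (5 - 1/2)**2 = (9/2)**2 = 81/4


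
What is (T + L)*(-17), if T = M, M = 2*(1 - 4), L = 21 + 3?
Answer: -306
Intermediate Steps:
L = 24
M = -6 (M = 2*(-3) = -6)
T = -6
(T + L)*(-17) = (-6 + 24)*(-17) = 18*(-17) = -306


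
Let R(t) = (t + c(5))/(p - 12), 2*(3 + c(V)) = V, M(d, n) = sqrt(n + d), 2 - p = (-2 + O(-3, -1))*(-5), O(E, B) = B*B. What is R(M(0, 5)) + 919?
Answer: 27571/30 - sqrt(5)/15 ≈ 918.88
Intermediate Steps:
O(E, B) = B**2
p = -3 (p = 2 - (-2 + (-1)**2)*(-5) = 2 - (-2 + 1)*(-5) = 2 - (-1)*(-5) = 2 - 1*5 = 2 - 5 = -3)
M(d, n) = sqrt(d + n)
c(V) = -3 + V/2
R(t) = 1/30 - t/15 (R(t) = (t + (-3 + (1/2)*5))/(-3 - 12) = (t + (-3 + 5/2))/(-15) = (t - 1/2)*(-1/15) = (-1/2 + t)*(-1/15) = 1/30 - t/15)
R(M(0, 5)) + 919 = (1/30 - sqrt(0 + 5)/15) + 919 = (1/30 - sqrt(5)/15) + 919 = 27571/30 - sqrt(5)/15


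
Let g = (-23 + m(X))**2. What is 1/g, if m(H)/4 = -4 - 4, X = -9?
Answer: 1/3025 ≈ 0.00033058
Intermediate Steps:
m(H) = -32 (m(H) = 4*(-4 - 4) = 4*(-8) = -32)
g = 3025 (g = (-23 - 32)**2 = (-55)**2 = 3025)
1/g = 1/3025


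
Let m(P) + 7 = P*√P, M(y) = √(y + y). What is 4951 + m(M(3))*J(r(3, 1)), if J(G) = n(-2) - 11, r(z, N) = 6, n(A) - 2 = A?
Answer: 5028 - 11*6^(¾) ≈ 4985.8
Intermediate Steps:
n(A) = 2 + A
M(y) = √2*√y (M(y) = √(2*y) = √2*√y)
m(P) = -7 + P^(3/2) (m(P) = -7 + P*√P = -7 + P^(3/2))
J(G) = -11 (J(G) = (2 - 2) - 11 = 0 - 11 = -11)
4951 + m(M(3))*J(r(3, 1)) = 4951 + (-7 + (√2*√3)^(3/2))*(-11) = 4951 + (-7 + (√6)^(3/2))*(-11) = 4951 + (-7 + 6^(¾))*(-11) = 4951 + (77 - 11*6^(¾)) = 5028 - 11*6^(¾)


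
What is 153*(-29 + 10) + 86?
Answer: -2821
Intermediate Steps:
153*(-29 + 10) + 86 = 153*(-19) + 86 = -2907 + 86 = -2821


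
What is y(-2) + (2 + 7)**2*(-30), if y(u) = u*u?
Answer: -2426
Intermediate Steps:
y(u) = u**2
y(-2) + (2 + 7)**2*(-30) = (-2)**2 + (2 + 7)**2*(-30) = 4 + 9**2*(-30) = 4 + 81*(-30) = 4 - 2430 = -2426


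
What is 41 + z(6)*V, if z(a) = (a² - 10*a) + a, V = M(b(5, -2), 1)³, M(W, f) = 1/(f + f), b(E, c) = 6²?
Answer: 155/4 ≈ 38.750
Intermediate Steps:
b(E, c) = 36
M(W, f) = 1/(2*f)
V = ⅛ (V = ((½)/1)³ = ((½)*1)³ = (½)³ = ⅛ ≈ 0.12500)
z(a) = a² - 9*a
41 + z(6)*V = 41 + (6*(-9 + 6))*(⅛) = 41 + (6*(-3))*(⅛) = 41 - 18*⅛ = 41 - 9/4 = 155/4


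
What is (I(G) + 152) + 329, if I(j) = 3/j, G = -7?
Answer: 3364/7 ≈ 480.57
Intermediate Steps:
(I(G) + 152) + 329 = (3/(-7) + 152) + 329 = (3*(-1/7) + 152) + 329 = (-3/7 + 152) + 329 = 1061/7 + 329 = 3364/7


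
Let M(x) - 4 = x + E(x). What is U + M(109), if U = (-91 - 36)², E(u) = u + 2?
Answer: 16353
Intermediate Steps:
E(u) = 2 + u
M(x) = 6 + 2*x (M(x) = 4 + (x + (2 + x)) = 4 + (2 + 2*x) = 6 + 2*x)
U = 16129 (U = (-127)² = 16129)
U + M(109) = 16129 + (6 + 2*109) = 16129 + (6 + 218) = 16129 + 224 = 16353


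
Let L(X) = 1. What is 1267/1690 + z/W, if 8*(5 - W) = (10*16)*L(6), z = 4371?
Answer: -491199/1690 ≈ -290.65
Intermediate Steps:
W = -15 (W = 5 - 10*16/8 = 5 - 20 = -15)
1267/1690 + z/W = 1267/1690 + 4371/(-15) = 1267*(1/1690) + 4371*(-1/15) = 1267/1690 - 1457/5 = -491199/1690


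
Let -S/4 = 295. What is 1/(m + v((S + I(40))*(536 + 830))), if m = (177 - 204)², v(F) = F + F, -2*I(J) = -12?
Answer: -1/3206639 ≈ -3.1185e-7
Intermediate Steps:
S = -1180 (S = -4*295 = -1180)
I(J) = 6 (I(J) = -½*(-12) = 6)
v(F) = 2*F
m = 729 (m = (-27)² = 729)
1/(m + v((S + I(40))*(536 + 830))) = 1/(729 + 2*((-1180 + 6)*(536 + 830))) = 1/(729 + 2*(-1174*1366)) = 1/(729 + 2*(-1603684)) = 1/(729 - 3207368) = 1/(-3206639) = -1/3206639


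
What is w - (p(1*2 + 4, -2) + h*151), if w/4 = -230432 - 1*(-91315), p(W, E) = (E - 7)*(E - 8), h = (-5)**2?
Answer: -560333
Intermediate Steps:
h = 25
p(W, E) = (-8 + E)*(-7 + E) (p(W, E) = (-7 + E)*(-8 + E) = (-8 + E)*(-7 + E))
w = -556468 (w = 4*(-230432 - 1*(-91315)) = 4*(-230432 + 91315) = 4*(-139117) = -556468)
w - (p(1*2 + 4, -2) + h*151) = -556468 - ((56 + (-2)**2 - 15*(-2)) + 25*151) = -556468 - ((56 + 4 + 30) + 3775) = -556468 - (90 + 3775) = -556468 - 1*3865 = -556468 - 3865 = -560333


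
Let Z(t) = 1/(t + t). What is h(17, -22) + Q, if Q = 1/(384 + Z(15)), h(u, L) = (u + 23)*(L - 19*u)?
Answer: -158989770/11521 ≈ -13800.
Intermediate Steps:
Z(t) = 1/(2*t)
h(u, L) = (23 + u)*(L - 19*u)
Q = 30/11521 (Q = 1/(384 + (1/2)/15) = 1/(384 + (1/2)*(1/15)) = 1/(384 + 1/30) = 1/(11521/30) = 30/11521 ≈ 0.0026039)
h(17, -22) + Q = (-437*17 - 19*17**2 + 23*(-22) - 22*17) + 30/11521 = (-7429 - 19*289 - 506 - 374) + 30/11521 = (-7429 - 5491 - 506 - 374) + 30/11521 = -13800 + 30/11521 = -158989770/11521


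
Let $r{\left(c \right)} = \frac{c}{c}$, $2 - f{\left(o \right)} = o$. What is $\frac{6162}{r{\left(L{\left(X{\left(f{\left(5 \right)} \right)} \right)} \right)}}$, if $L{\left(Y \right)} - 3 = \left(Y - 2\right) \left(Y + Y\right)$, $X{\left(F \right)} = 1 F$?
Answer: $6162$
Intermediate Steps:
$f{\left(o \right)} = 2 - o$
$X{\left(F \right)} = F$
$L{\left(Y \right)} = 3 + 2 Y \left(-2 + Y\right)$ ($L{\left(Y \right)} = 3 + \left(Y - 2\right) \left(Y + Y\right) = 3 + \left(-2 + Y\right) 2 Y = 3 + 2 Y \left(-2 + Y\right)$)
$r{\left(c \right)} = 1$
$\frac{6162}{r{\left(L{\left(X{\left(f{\left(5 \right)} \right)} \right)} \right)}} = \frac{6162}{1} = 6162 \cdot 1 = 6162$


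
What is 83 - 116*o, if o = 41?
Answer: -4673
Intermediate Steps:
83 - 116*o = 83 - 116*41 = 83 - 4756 = -4673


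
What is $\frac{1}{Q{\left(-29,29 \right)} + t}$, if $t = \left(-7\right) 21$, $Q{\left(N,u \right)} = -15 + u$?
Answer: $- \frac{1}{133} \approx -0.0075188$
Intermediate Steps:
$t = -147$
$\frac{1}{Q{\left(-29,29 \right)} + t} = \frac{1}{\left(-15 + 29\right) - 147} = \frac{1}{14 - 147} = \frac{1}{-133} = - \frac{1}{133}$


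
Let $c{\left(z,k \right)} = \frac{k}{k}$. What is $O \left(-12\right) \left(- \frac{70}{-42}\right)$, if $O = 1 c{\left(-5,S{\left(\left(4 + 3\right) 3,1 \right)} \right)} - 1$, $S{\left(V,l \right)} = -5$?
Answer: $0$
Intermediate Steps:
$c{\left(z,k \right)} = 1$
$O = 0$ ($O = 1 \cdot 1 - 1 = 1 - 1 = 0$)
$O \left(-12\right) \left(- \frac{70}{-42}\right) = 0 \left(-12\right) \left(- \frac{70}{-42}\right) = 0 \left(\left(-70\right) \left(- \frac{1}{42}\right)\right) = 0 \cdot \frac{5}{3} = 0$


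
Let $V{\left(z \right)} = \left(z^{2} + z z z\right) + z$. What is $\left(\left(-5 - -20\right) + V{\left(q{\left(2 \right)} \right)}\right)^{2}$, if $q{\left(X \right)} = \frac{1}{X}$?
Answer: $\frac{16129}{64} \approx 252.02$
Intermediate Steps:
$V{\left(z \right)} = z + z^{2} + z^{3}$ ($V{\left(z \right)} = \left(z^{2} + z^{2} z\right) + z = \left(z^{2} + z^{3}\right) + z = z + z^{2} + z^{3}$)
$\left(\left(-5 - -20\right) + V{\left(q{\left(2 \right)} \right)}\right)^{2} = \left(\left(-5 - -20\right) + \frac{1 + \frac{1}{2} + \left(\frac{1}{2}\right)^{2}}{2}\right)^{2} = \left(\left(-5 + 20\right) + \frac{1 + \frac{1}{2} + \left(\frac{1}{2}\right)^{2}}{2}\right)^{2} = \left(15 + \frac{1 + \frac{1}{2} + \frac{1}{4}}{2}\right)^{2} = \left(15 + \frac{1}{2} \cdot \frac{7}{4}\right)^{2} = \left(15 + \frac{7}{8}\right)^{2} = \left(\frac{127}{8}\right)^{2} = \frac{16129}{64}$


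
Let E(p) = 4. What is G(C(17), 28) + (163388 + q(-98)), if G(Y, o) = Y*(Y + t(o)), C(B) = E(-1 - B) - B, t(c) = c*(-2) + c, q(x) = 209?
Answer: 164130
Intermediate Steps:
t(c) = -c (t(c) = -2*c + c = -c)
C(B) = 4 - B
G(Y, o) = Y*(Y - o)
G(C(17), 28) + (163388 + q(-98)) = (4 - 1*17)*((4 - 1*17) - 1*28) + (163388 + 209) = (4 - 17)*((4 - 17) - 28) + 163597 = -13*(-13 - 28) + 163597 = -13*(-41) + 163597 = 533 + 163597 = 164130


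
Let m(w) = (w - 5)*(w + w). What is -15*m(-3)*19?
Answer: -13680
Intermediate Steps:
m(w) = 2*w*(-5 + w) (m(w) = (-5 + w)*(2*w) = 2*w*(-5 + w))
-15*m(-3)*19 = -30*(-3)*(-5 - 3)*19 = -30*(-3)*(-8)*19 = -15*48*19 = -720*19 = -13680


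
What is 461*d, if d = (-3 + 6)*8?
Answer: 11064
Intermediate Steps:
d = 24 (d = 3*8 = 24)
461*d = 461*24 = 11064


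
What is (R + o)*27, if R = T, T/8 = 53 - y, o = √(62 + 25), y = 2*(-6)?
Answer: 14040 + 27*√87 ≈ 14292.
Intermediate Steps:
y = -12
o = √87 ≈ 9.3274
T = 520 (T = 8*(53 - 1*(-12)) = 8*(53 + 12) = 8*65 = 520)
R = 520
(R + o)*27 = (520 + √87)*27 = 14040 + 27*√87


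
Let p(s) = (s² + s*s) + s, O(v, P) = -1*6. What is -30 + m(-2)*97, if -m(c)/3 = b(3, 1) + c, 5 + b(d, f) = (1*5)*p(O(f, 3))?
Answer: -94023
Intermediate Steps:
O(v, P) = -6
p(s) = s + 2*s² (p(s) = (s² + s²) + s = 2*s² + s = s + 2*s²)
b(d, f) = 325 (b(d, f) = -5 + (1*5)*(-6*(1 + 2*(-6))) = -5 + 5*(-6*(1 - 12)) = -5 + 5*(-6*(-11)) = -5 + 5*66 = -5 + 330 = 325)
m(c) = -975 - 3*c (m(c) = -3*(325 + c) = -975 - 3*c)
-30 + m(-2)*97 = -30 + (-975 - 3*(-2))*97 = -30 + (-975 + 6)*97 = -30 - 969*97 = -30 - 93993 = -94023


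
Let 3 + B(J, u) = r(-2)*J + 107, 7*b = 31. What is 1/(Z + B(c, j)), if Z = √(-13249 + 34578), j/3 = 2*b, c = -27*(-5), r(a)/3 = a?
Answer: -706/477107 - √21329/477107 ≈ -0.0017859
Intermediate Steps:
b = 31/7 (b = (⅐)*31 = 31/7 ≈ 4.4286)
r(a) = 3*a
c = 135
j = 186/7 (j = 3*(2*(31/7)) = 3*(62/7) = 186/7 ≈ 26.571)
B(J, u) = 104 - 6*J (B(J, u) = -3 + ((3*(-2))*J + 107) = -3 + (-6*J + 107) = -3 + (107 - 6*J) = 104 - 6*J)
Z = √21329 ≈ 146.04
1/(Z + B(c, j)) = 1/(√21329 + (104 - 6*135)) = 1/(√21329 + (104 - 810)) = 1/(√21329 - 706) = 1/(-706 + √21329)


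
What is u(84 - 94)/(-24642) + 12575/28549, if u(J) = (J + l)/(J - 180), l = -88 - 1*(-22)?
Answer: 774654326/1758761145 ≈ 0.44045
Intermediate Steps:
l = -66 (l = -88 + 22 = -66)
u(J) = (-66 + J)/(-180 + J) (u(J) = (J - 66)/(J - 180) = (-66 + J)/(-180 + J))
u(84 - 94)/(-24642) + 12575/28549 = ((-66 + (84 - 94))/(-180 + (84 - 94)))/(-24642) + 12575/28549 = ((-66 - 10)/(-180 - 10))*(-1/24642) + 12575*(1/28549) = (-76/(-190))*(-1/24642) + 12575/28549 = -1/190*(-76)*(-1/24642) + 12575/28549 = (⅖)*(-1/24642) + 12575/28549 = -1/61605 + 12575/28549 = 774654326/1758761145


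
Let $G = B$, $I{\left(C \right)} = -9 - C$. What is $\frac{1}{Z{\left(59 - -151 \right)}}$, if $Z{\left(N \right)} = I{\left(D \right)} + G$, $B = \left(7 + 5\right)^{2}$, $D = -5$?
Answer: $\frac{1}{140} \approx 0.0071429$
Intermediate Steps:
$B = 144$ ($B = 12^{2} = 144$)
$G = 144$
$Z{\left(N \right)} = 140$ ($Z{\left(N \right)} = \left(-9 - -5\right) + 144 = \left(-9 + 5\right) + 144 = -4 + 144 = 140$)
$\frac{1}{Z{\left(59 - -151 \right)}} = \frac{1}{140}$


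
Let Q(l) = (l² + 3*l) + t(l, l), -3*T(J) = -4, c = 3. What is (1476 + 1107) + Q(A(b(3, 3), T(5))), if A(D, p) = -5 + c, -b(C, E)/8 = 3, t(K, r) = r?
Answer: 2579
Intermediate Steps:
b(C, E) = -24 (b(C, E) = -8*3 = -24)
T(J) = 4/3 (T(J) = -⅓*(-4) = 4/3)
A(D, p) = -2 (A(D, p) = -5 + 3 = -2)
Q(l) = l² + 4*l (Q(l) = (l² + 3*l) + l = l² + 4*l)
(1476 + 1107) + Q(A(b(3, 3), T(5))) = (1476 + 1107) - 2*(4 - 2) = 2583 - 2*2 = 2583 - 4 = 2579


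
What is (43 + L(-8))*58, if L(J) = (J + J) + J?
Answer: 1102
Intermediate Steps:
L(J) = 3*J (L(J) = 2*J + J = 3*J)
(43 + L(-8))*58 = (43 + 3*(-8))*58 = (43 - 24)*58 = 19*58 = 1102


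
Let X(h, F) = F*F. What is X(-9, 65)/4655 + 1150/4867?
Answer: 5183265/4531177 ≈ 1.1439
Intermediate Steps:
X(h, F) = F²
X(-9, 65)/4655 + 1150/4867 = 65²/4655 + 1150/4867 = 4225*(1/4655) + 1150*(1/4867) = 845/931 + 1150/4867 = 5183265/4531177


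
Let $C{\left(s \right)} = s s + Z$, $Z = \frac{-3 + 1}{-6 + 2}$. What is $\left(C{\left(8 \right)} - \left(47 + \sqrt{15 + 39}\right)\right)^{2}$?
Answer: $\frac{1441}{4} - 105 \sqrt{6} \approx 103.05$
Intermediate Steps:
$Z = \frac{1}{2}$ ($Z = - \frac{2}{-4} = \left(-2\right) \left(- \frac{1}{4}\right) = \frac{1}{2} \approx 0.5$)
$C{\left(s \right)} = \frac{1}{2} + s^{2}$ ($C{\left(s \right)} = s s + \frac{1}{2} = s^{2} + \frac{1}{2} = \frac{1}{2} + s^{2}$)
$\left(C{\left(8 \right)} - \left(47 + \sqrt{15 + 39}\right)\right)^{2} = \left(\left(\frac{1}{2} + 8^{2}\right) - \left(47 + \sqrt{15 + 39}\right)\right)^{2} = \left(\left(\frac{1}{2} + 64\right) - \left(47 + \sqrt{54}\right)\right)^{2} = \left(\frac{129}{2} - \left(47 + 3 \sqrt{6}\right)\right)^{2} = \left(\frac{35}{2} - 3 \sqrt{6}\right)^{2}$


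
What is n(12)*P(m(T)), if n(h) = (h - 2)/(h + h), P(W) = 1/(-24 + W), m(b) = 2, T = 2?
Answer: -5/264 ≈ -0.018939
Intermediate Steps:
n(h) = (-2 + h)/(2*h) (n(h) = (-2 + h)/((2*h)) = (-2 + h)*(1/(2*h)) = (-2 + h)/(2*h))
n(12)*P(m(T)) = ((½)*(-2 + 12)/12)/(-24 + 2) = ((½)*(1/12)*10)/(-22) = (5/12)*(-1/22) = -5/264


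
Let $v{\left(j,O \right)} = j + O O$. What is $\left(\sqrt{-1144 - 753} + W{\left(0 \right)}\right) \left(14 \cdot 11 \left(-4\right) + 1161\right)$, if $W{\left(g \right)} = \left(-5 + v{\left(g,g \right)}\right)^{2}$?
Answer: $13625 + 545 i \sqrt{1897} \approx 13625.0 + 23737.0 i$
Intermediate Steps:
$v{\left(j,O \right)} = j + O^{2}$
$W{\left(g \right)} = \left(-5 + g + g^{2}\right)^{2}$ ($W{\left(g \right)} = \left(-5 + \left(g + g^{2}\right)\right)^{2} = \left(-5 + g + g^{2}\right)^{2}$)
$\left(\sqrt{-1144 - 753} + W{\left(0 \right)}\right) \left(14 \cdot 11 \left(-4\right) + 1161\right) = \left(\sqrt{-1144 - 753} + \left(-5 + 0 + 0^{2}\right)^{2}\right) \left(14 \cdot 11 \left(-4\right) + 1161\right) = \left(\sqrt{-1897} + \left(-5 + 0 + 0\right)^{2}\right) \left(154 \left(-4\right) + 1161\right) = \left(i \sqrt{1897} + \left(-5\right)^{2}\right) \left(-616 + 1161\right) = \left(i \sqrt{1897} + 25\right) 545 = \left(25 + i \sqrt{1897}\right) 545 = 13625 + 545 i \sqrt{1897}$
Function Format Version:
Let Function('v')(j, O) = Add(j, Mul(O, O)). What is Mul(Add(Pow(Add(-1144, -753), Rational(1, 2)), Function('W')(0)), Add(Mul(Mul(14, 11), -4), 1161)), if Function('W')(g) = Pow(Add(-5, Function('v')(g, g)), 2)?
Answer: Add(13625, Mul(545, I, Pow(1897, Rational(1, 2)))) ≈ Add(13625., Mul(23737., I))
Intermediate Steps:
Function('v')(j, O) = Add(j, Pow(O, 2))
Function('W')(g) = Pow(Add(-5, g, Pow(g, 2)), 2) (Function('W')(g) = Pow(Add(-5, Add(g, Pow(g, 2))), 2) = Pow(Add(-5, g, Pow(g, 2)), 2))
Mul(Add(Pow(Add(-1144, -753), Rational(1, 2)), Function('W')(0)), Add(Mul(Mul(14, 11), -4), 1161)) = Mul(Add(Pow(Add(-1144, -753), Rational(1, 2)), Pow(Add(-5, 0, Pow(0, 2)), 2)), Add(Mul(Mul(14, 11), -4), 1161)) = Mul(Add(Pow(-1897, Rational(1, 2)), Pow(Add(-5, 0, 0), 2)), Add(Mul(154, -4), 1161)) = Mul(Add(Mul(I, Pow(1897, Rational(1, 2))), Pow(-5, 2)), Add(-616, 1161)) = Mul(Add(Mul(I, Pow(1897, Rational(1, 2))), 25), 545) = Mul(Add(25, Mul(I, Pow(1897, Rational(1, 2)))), 545) = Add(13625, Mul(545, I, Pow(1897, Rational(1, 2))))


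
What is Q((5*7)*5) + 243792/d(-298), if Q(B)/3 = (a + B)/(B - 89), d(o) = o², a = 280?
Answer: 35545893/1909286 ≈ 18.617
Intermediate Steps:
Q(B) = 3*(280 + B)/(-89 + B) (Q(B) = 3*((280 + B)/(B - 89)) = 3*((280 + B)/(-89 + B)) = 3*(280 + B)/(-89 + B))
Q((5*7)*5) + 243792/d(-298) = 3*(280 + (5*7)*5)/(-89 + (5*7)*5) + 243792/((-298)²) = 3*(280 + 35*5)/(-89 + 35*5) + 243792/88804 = 3*(280 + 175)/(-89 + 175) + 243792*(1/88804) = 3*455/86 + 60948/22201 = 3*(1/86)*455 + 60948/22201 = 1365/86 + 60948/22201 = 35545893/1909286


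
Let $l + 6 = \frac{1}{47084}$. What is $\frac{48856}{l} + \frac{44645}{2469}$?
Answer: $- \frac{182803774211}{22499997} \approx -8124.6$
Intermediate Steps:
$l = - \frac{282503}{47084}$ ($l = -6 + \frac{1}{47084} = - \frac{282503}{47084} \approx -6.0$)
$\frac{48856}{l} + \frac{44645}{2469} = \frac{48856}{- \frac{282503}{47084}} + \frac{44645}{2469} = 48856 \left(- \frac{47084}{282503}\right) + 44645 \cdot \frac{1}{2469} = - \frac{74204384}{9113} + \frac{44645}{2469} = - \frac{182803774211}{22499997}$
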